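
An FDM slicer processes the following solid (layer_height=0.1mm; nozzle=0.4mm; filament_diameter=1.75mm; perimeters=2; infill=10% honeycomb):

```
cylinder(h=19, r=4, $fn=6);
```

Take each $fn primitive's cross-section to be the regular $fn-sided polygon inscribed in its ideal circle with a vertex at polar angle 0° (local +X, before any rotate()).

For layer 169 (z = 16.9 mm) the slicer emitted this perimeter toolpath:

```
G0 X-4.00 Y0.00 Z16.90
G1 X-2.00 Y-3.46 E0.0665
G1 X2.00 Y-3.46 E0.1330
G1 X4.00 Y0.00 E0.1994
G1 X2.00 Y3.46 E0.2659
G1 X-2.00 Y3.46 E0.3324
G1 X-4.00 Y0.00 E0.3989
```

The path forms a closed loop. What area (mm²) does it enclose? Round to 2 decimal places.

Apply the shoelace formula to the sequence of (X, Y) vertices; enclosed area = 41.52 mm².

41.52 mm²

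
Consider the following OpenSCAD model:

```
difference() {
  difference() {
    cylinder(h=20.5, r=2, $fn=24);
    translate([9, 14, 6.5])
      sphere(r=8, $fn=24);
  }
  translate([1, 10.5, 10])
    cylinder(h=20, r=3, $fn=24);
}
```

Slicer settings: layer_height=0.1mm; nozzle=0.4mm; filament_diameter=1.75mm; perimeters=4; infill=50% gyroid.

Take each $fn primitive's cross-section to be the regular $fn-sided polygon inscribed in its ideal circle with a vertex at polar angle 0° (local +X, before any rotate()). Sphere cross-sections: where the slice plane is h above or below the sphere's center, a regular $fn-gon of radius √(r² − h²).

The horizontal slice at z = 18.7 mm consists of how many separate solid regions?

At z = 18.7 mm: the r=2 cylinder contributes a regular 24-gon of circumradius 2; the sphere at (9, 14) does not reach this height (|z−center|=12.200 > r=8); Subtracting the remaining from the first: none of the subtracted shapes is present at this height, so the r=2 cylinder is unchanged — 1 connected region; the r=3 cylinder at (1, 10.5) contributes a regular 24-gon of circumradius 3; Subtracting the remaining from the first: starting from the result so far, the r=3 cylinder at (1, 10.5) misses the remaining region (no effect) — 1 connected region. The result has 1 disconnected region.

1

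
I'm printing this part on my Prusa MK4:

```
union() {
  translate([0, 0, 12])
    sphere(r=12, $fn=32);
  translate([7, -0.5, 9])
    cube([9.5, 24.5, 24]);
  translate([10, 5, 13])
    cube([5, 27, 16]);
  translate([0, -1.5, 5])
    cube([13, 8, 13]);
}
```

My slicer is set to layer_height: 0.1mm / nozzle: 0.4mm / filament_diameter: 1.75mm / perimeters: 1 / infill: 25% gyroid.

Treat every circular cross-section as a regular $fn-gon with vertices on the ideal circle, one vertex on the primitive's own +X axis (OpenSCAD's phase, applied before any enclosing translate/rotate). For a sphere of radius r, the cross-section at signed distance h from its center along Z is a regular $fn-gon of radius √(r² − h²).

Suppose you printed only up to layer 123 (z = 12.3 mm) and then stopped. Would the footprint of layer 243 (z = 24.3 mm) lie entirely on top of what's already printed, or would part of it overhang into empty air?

part overhangs

Compare the two slices. At z = 12.3: the r=12 sphere slices to a regular 32-gon of circumradius 11.996 (√(r²−h²) with h=0.3 from center) (area = (32/2)·11.996²·sin(360°/32) = 449.21 mm²); the 9.5×24.5 cube at (7, -0.5) contributes its full rectangle (area 232.75 mm²); the cube at (10, 5) does not reach this height (z outside [13, 29]); the cube at (0, -1.5) is present — its section is the full 13×8 rectangle (area 104.00 mm²); Taking the union: the regions partially overlap — summed areas 785.96 mm² minus the doubly-counted overlap 139.04 mm² gives 646.92 mm² — area = 646.92 mm². At z = 24.3: the sphere is absent (|z−center|=12.300 > r=12); the cube at (7, -0.5) (footprint 9.5×24.5) is included at this height (area 232.75 mm²); the cube at (10, 5) (footprint 5×27) is included at this height (area 135.00 mm²); the cube at (0, -1.5) is absent (z outside [5, 18]); Merging all regions: the regions partially overlap — summed areas 367.75 mm² minus the doubly-counted overlap 95.00 mm² gives 272.75 mm² — area = 272.75 mm². Checking containment: at z = 24.3 the cross-section extends beyond the z = 12.3 cross-section by about 40.00 mm².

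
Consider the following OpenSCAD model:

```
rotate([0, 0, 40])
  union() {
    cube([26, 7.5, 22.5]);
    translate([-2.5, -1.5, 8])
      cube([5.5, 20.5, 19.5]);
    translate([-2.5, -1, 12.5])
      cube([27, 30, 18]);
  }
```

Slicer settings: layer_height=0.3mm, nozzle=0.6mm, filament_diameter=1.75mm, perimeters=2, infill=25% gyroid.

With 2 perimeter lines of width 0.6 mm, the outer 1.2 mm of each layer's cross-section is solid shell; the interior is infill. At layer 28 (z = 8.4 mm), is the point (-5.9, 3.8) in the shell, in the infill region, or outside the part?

At z = 8.4 mm: the cube (footprint 26×7.5) is included at this height; the 5.5×20.5 cube at (-2.5, -1.5) contributes its full rectangle; the cube at (-2.5, -1) does not reach this height (z outside [12.5, 30.5]); Merging all regions: the regions partially overlap (shared area 22.50 mm²), so overlapping operands fuse into one piece — 1 connected region; (whole slice rotated 40° about Z — lengths, areas and connectivity unchanged). Overall, the cross-section is a single solid region. Undo the 40° rotation: the query point maps to (-2.077, 6.703) in the un-rotated model frame. The nearest boundary edge runs (-2.50, -1.50)→(-2.50, 19.00); distance from the point to it = 0.42 mm. The point is inside the cross-section, 0.42 mm from the nearest boundary — within the 1.2 mm shell band (2 × 0.6).

shell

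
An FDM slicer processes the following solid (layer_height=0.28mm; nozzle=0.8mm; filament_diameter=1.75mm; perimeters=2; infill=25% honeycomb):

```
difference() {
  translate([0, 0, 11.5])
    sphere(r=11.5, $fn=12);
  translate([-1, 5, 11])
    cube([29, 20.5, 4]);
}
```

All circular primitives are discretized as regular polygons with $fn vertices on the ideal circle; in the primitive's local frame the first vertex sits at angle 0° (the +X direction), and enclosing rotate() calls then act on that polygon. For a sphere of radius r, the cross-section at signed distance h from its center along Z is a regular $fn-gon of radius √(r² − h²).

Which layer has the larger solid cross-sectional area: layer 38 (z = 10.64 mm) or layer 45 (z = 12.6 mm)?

layer 38 (z = 10.64 mm)

Layer 38 (z = 10.64): the sphere: section is a regular 12-gon, circumradius = √(r²−h²) = √(11.5²−0.86²) = 11.468 (area = (12/2)·11.468²·sin(360°/12) = 394.53 mm²); the cube at (-1, 5) is not intersected at this z (z outside [11, 15]); Taking the first minus the rest: none of the subtracted shapes is present at this height, so the r=11.5 sphere is unchanged — area = 394.53 mm². So its area = 394.53 mm². Layer 45 (z = 12.6): the r=11.5 sphere contributes a regular 12-gon of circumradius √(11.5²−1.1²) = 11.447 (area = (12/2)·11.447²·sin(360°/12) = 393.12 mm²); the cube at (-1, 5) is present — its section is the full 29×20.5 rectangle (area 594.50 mm²); After the difference (first − rest): starting from the r=11.5 sphere (393.12 mm²), the 29×20.5 cube at (-1, 5) partially overlaps it — only the 50.71 mm² overlap (of its 594.50 mm²) is removed, clipping the outline — area = 342.41 mm². So its area = 342.41 mm². Layer 38 is larger (394.53 vs 342.41 mm²).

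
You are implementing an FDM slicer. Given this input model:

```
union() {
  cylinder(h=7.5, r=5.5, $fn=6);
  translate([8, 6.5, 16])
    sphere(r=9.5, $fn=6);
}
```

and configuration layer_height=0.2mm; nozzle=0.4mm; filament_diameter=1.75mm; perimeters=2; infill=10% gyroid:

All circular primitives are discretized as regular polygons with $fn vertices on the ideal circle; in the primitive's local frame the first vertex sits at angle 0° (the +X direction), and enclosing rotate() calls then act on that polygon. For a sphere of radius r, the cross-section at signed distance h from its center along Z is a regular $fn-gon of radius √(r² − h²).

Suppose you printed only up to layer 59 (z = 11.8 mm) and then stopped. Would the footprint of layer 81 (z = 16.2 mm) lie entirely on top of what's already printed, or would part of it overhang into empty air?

Compare the two slices. At z = 11.8: the cylinder is not intersected at this z (z outside [0, 7.5]); the sphere at (8, 6.5): section is a regular 6-gon, circumradius = √(r²−h²) = √(9.5²−4.2²) = 8.521 (area = (6/2)·8.521²·sin(360°/6) = 188.65 mm²); Taking the union: only the r=9.5 sphere at (8, 6.5) is present, so the union is just that shape — area = 188.65 mm². At z = 16.2: the cylinder is not intersected at this z (z outside [0, 7.5]); the sphere at (8, 6.5): section is a regular 6-gon, circumradius = √(r²−h²) = √(9.5²−0.2²) = 9.498 (area = (6/2)·9.498²·sin(360°/6) = 234.37 mm²); Merging all regions: only the r=9.5 sphere at (8, 6.5) is present, so the union is just that shape — area = 234.37 mm². Checking containment: at z = 16.2 the cross-section extends beyond the z = 11.8 cross-section by about 45.73 mm².

part overhangs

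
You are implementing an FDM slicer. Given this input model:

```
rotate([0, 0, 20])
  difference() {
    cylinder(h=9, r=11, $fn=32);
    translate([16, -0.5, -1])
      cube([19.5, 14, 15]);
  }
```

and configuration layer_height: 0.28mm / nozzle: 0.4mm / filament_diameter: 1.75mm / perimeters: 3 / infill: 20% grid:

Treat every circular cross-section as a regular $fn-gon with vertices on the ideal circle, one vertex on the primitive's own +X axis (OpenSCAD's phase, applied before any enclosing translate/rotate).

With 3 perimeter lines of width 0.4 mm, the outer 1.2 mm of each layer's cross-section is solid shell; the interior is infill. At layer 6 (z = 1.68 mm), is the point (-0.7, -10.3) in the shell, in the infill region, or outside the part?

shell

At z = 1.68 mm: the r=11 cylinder gives a regular 32-gon of circumradius 11 (constant along its height); the cube at (16, -0.5) is present — its section is the full 19.5×14 rectangle; Taking the first minus the rest: starting from the r=11 cylinder, the 19.5×14 cube at (16, -0.5) misses the remaining region (no effect) — 1 connected region; (whole slice rotated 20° about Z — lengths, areas and connectivity unchanged). Overall, the cross-section is a single solid region. Undo the 20° rotation: the query point maps to (-4.181, -9.439) in the un-rotated model frame. The nearest boundary edge runs (-4.21, -10.16)→(-6.11, -9.15); distance from the point to it = 0.65 mm. The point is inside the cross-section, 0.65 mm from the nearest boundary — within the 1.2 mm shell band (3 × 0.4).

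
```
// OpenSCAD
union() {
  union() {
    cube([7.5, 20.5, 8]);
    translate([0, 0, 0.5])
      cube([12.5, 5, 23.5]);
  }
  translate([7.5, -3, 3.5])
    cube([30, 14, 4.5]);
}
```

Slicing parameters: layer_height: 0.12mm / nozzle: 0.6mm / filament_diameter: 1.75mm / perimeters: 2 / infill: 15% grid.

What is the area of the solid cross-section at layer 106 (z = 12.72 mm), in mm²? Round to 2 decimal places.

62.50 mm²

At z = 12.72 mm: the cube is not intersected at this z (z outside [0, 8]); the cube (footprint 12.5×5) is included at this height (area 62.50 mm²); Combining (union): only the 12.5×5 cube is present, so the union is just that shape — area = 62.50 mm²; the cube at (7.5, -3) does not reach this height (z outside [3.5, 8]); Taking the union: only that combined region is present, so the union is just that shape — area = 62.50 mm². Overall, the cross-section is a single solid region. Net area = 62.50 mm².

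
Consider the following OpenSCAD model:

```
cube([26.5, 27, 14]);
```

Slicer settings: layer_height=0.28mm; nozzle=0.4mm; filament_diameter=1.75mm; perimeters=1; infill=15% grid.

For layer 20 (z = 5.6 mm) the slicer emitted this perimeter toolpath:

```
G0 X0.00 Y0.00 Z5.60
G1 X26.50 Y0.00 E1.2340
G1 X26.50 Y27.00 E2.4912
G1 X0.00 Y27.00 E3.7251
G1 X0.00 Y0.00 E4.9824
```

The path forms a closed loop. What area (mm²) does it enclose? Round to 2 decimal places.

715.50 mm²

Apply the shoelace formula to the sequence of (X, Y) vertices; enclosed area = 715.50 mm².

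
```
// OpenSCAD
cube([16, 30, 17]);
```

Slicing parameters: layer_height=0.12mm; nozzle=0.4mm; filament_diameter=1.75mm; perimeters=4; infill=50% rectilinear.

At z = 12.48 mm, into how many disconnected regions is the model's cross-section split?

At z = 12.48 mm: the cube (footprint 16×30) is included at this height. The result has 1 disconnected region.

1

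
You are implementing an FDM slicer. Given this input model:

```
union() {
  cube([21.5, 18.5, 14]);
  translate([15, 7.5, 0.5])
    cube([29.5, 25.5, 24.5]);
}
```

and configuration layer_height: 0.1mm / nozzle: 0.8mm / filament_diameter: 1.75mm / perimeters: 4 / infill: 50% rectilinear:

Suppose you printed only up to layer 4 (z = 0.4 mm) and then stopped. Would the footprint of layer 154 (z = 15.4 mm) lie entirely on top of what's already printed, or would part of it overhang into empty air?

Compare the two slices. At z = 0.4: the 21.5×18.5 cube contributes its full rectangle (area 397.75 mm²); the cube at (15, 7.5) is not intersected at this z (z outside [0.5, 25]); Merging all regions: only the 21.5×18.5 cube is present, so the union is just that shape — area = 397.75 mm². At z = 15.4: the cube is not intersected at this z (z outside [0, 14]); the cube at (15, 7.5) (footprint 29.5×25.5) is included at this height (area 752.25 mm²); Combining (union): only the 29.5×25.5 cube at (15, 7.5) is present, so the union is just that shape — area = 752.25 mm². Checking containment: at z = 15.4 the cross-section extends beyond the z = 0.4 cross-section by about 680.75 mm².

part overhangs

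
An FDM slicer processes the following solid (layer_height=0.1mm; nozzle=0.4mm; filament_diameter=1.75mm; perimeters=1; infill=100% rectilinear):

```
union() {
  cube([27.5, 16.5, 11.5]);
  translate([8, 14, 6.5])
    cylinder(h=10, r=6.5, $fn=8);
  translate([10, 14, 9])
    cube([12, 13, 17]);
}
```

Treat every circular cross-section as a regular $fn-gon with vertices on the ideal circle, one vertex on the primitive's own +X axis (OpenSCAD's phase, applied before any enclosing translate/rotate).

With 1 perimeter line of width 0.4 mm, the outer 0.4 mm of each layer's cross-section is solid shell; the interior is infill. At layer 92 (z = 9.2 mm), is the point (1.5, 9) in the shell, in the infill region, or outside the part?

infill

At z = 9.2 mm: the cube is present — its section is the full 27.5×16.5 rectangle; the cylinder at (8, 14): section is a regular 8-gon, circumradius r=6.5; the cube at (10, 14) is present — its section is the full 12×13 rectangle; Combining (union): the regions partially overlap (shared area 127.41 mm²), so overlapping operands fuse into one piece — 1 connected region. Overall, the cross-section is a single solid region. The nearest boundary edge runs (0.00, 0.00)→(0.00, 16.50); distance from the point to it = 1.50 mm. The point is inside the cross-section and 1.50 mm from the nearest boundary — more than the 0.4 mm shell width (1 × 0.4), so it's in the infill interior.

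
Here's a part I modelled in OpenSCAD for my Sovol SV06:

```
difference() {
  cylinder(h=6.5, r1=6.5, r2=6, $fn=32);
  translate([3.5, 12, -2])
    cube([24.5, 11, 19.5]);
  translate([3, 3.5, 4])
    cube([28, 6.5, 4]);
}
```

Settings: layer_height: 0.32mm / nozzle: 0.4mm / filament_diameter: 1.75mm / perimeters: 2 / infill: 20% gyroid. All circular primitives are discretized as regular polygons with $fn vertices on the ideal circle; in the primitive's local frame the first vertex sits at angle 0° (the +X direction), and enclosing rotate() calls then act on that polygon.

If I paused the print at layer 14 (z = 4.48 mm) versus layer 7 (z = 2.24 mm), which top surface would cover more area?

Layer 14 (z = 4.48): the cone: at t=0.689 of its height the radius interpolates to r₁+(r₂−r₁)t = 6.155, giving a regular 32-gon of that circumradius (area = (32/2)·6.155²·sin(360°/32) = 118.27 mm²); the 24.5×11 cube at (3.5, 12) contributes its full rectangle (area 269.50 mm²); the 28×6.5 cube at (3, 3.5) contributes its full rectangle (area 182.00 mm²); After the difference (first − rest): starting from the cone (118.27 mm²), the 24.5×11 cube at (3.5, 12) misses the remaining region (no effect); the 28×6.5 cube at (3, 3.5) partially overlaps it — only the 2.18 mm² overlap (of its 182.00 mm²) is removed, clipping the outline — area = 116.09 mm². So its area = 116.09 mm². Layer 7 (z = 2.24): the cone (r1=6.5→r2=6) has section circumradius 6.328 here — a regular 32-gon (area = (32/2)·6.328²·sin(360°/32) = 124.98 mm²); the cube at (3.5, 12) is present — its section is the full 24.5×11 rectangle (area 269.50 mm²); the cube at (3, 3.5) does not reach this height (z outside [4, 8]); Subtracting the remaining from the first: starting from the cone (124.98 mm²), the 24.5×11 cube at (3.5, 12) misses the remaining region (no effect) — area = 124.98 mm². So its area = 124.98 mm². Layer 7 is larger (124.98 vs 116.09 mm²).

layer 7 (z = 2.24 mm)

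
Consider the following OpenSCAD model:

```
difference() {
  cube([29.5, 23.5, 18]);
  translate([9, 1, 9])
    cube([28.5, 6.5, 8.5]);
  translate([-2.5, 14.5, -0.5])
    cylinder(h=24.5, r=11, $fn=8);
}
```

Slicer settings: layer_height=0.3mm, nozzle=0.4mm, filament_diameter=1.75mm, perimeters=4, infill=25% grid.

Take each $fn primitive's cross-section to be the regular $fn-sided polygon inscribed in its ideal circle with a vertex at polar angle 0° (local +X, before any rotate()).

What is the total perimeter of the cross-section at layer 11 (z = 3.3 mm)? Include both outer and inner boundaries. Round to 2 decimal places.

At z = 3.3 mm: the 29.5×23.5 cube contributes its full rectangle (perimeter 106.00 mm); the cube at (9, 1) does not reach this height (z outside [9, 17.5]); the cylinder at (-2.5, 14.5): section is a regular 8-gon, circumradius r=11 (perimeter = 2·8·11.000·sin(180°/8) = 67.35 mm); After the difference (first − rest): starting from the 29.5×23.5 cube, the r=11 cylinder at (-2.5, 14.5) partially overlaps it — only the 117.59 mm² overlap (of its 342.24 mm²) is removed, clipping the outline — boundary = 110.45 mm. Overall, the cross-section is a single solid region. Total boundary length (outer) = 110.45 mm.

110.45 mm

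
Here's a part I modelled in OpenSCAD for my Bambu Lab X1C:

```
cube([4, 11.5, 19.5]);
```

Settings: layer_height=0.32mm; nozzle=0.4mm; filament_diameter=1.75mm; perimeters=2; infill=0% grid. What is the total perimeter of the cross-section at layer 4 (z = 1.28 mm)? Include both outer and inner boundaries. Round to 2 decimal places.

At z = 1.28 mm: the cube (footprint 4×11.5) is included at this height (perimeter 31.00 mm). Overall, the cross-section is a single solid region. Total boundary length (outer) = 31.00 mm.

31.00 mm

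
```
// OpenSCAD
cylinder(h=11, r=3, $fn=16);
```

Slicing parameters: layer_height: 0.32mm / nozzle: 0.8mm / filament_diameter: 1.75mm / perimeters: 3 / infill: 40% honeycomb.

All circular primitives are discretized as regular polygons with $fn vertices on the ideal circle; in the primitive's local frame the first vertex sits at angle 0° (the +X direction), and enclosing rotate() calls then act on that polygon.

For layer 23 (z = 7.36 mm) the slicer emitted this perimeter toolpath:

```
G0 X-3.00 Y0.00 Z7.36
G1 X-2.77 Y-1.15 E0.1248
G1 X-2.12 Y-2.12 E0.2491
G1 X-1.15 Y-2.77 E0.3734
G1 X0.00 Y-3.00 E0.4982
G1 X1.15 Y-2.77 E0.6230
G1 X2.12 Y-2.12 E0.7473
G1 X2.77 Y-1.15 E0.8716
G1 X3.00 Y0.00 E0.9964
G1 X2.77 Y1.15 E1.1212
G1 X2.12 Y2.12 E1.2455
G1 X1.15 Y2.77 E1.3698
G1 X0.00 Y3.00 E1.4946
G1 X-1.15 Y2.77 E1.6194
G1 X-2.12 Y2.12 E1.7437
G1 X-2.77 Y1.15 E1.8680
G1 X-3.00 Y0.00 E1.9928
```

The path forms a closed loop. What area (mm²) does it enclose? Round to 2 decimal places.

Apply the shoelace formula to the sequence of (X, Y) vertices; enclosed area = 27.54 mm².

27.54 mm²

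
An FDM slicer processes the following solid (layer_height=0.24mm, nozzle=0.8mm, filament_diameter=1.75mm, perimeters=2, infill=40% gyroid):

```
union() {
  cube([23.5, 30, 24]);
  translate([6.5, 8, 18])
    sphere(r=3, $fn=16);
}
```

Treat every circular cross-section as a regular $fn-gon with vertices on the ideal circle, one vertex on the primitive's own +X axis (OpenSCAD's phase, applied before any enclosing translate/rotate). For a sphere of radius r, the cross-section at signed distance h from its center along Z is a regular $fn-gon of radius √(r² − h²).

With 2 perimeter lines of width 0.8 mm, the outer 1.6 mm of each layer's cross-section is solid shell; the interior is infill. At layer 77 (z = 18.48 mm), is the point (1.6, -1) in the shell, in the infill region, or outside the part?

At z = 18.48 mm: the cube is present — its section is the full 23.5×30 rectangle; the sphere at (6.5, 8): section is a regular 16-gon, circumradius = √(r²−h²) = √(3²−0.48²) = 2.961; Merging all regions: the r=3 sphere at (6.5, 8) lies entirely inside the 23.5×30 cube, so the union is just the 23.5×30 cube — 1 connected region. Overall, the cross-section is a single solid region. The nearest boundary edge runs (23.50, 0.00)→(0.00, 0.00); distance from the point to it = 1.00 mm. The point is not inside any of the regions above, so it lies outside the cross-section (1.00 mm from the nearest boundary).

outside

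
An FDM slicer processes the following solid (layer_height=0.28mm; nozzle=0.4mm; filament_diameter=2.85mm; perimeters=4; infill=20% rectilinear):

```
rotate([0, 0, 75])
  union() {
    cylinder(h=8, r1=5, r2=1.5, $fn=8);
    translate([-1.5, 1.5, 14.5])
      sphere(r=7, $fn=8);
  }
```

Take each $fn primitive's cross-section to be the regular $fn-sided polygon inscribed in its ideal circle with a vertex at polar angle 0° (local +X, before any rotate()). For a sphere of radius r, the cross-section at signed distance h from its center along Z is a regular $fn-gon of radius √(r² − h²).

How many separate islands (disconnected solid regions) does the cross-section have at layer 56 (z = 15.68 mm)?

At z = 15.68 mm: the cone is absent (z outside [0, 8]); the r=7 sphere at (-1.5, 1.5) contributes a regular 8-gon of circumradius √(7²−1.18²) = 6.900; Combining (union): only the r=7 sphere at (-1.5, 1.5) is present, so the union is just that shape — 1 connected region; (rotated 75° about Z; rotation is an isometry so areas/perimeters/island counts are preserved). Overall, the cross-section is a single solid region. Island count = 1.

1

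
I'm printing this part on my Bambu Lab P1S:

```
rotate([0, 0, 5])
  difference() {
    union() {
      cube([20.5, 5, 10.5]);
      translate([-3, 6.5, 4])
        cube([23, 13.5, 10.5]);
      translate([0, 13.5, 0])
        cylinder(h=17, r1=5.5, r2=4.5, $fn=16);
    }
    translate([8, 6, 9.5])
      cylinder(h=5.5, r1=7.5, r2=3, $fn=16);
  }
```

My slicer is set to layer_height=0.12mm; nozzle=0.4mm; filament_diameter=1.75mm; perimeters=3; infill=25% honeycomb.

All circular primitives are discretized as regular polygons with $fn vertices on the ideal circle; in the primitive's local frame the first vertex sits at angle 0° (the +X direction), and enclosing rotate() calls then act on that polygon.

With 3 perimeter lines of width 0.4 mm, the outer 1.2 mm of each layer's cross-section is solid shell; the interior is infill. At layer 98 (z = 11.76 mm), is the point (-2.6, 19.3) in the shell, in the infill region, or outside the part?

At z = 11.76 mm: the cube is not intersected at this z (z outside [0, 10.5]); the cube at (-3, 6.5) (footprint 23×13.5) is included at this height; the cone at (0, 13.5) contributes a regular 16-gon of circumradius 4.808 (interpolated between r1=5.5 and r2=4.5 at t=0.692); Combining (union): the regions partially overlap (shared area 61.82 mm²), so overlapping operands fuse into one piece — 1 connected region; the cone at (8, 6) (r1=7.5→r2=3) has section circumradius 5.651 here — a regular 16-gon; Subtracting the remaining from the first: starting from the result so far, the cone at (8, 6) partially overlaps it — only the 43.28 mm² overlap (of its 97.76 mm²) is removed, clipping the outline — 1 connected region; (rotated 5° about Z; rotation is an isometry so areas/perimeters/island counts are preserved). Overall, the cross-section is a single solid region. Undo the 5° rotation: the query point maps to (-0.908, 19.453) in the un-rotated model frame. The nearest boundary edge runs (-3.00, 20.00)→(20.00, 20.00); distance from the point to it = 0.55 mm. The point is inside the cross-section, 0.55 mm from the nearest boundary — within the 1.2 mm shell band (3 × 0.4).

shell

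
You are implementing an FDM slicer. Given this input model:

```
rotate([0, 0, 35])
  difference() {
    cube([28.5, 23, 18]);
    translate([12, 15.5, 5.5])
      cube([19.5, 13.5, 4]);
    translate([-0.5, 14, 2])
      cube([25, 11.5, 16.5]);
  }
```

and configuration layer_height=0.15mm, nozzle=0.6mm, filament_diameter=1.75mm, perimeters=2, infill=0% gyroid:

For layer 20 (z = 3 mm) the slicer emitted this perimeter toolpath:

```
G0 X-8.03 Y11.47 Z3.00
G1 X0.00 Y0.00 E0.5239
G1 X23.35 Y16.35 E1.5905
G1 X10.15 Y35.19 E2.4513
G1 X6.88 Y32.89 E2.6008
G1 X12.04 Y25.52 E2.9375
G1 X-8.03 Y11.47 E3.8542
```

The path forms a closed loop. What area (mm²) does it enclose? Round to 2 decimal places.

Apply the shoelace formula to the sequence of (X, Y) vertices; enclosed area = 435.03 mm².

435.03 mm²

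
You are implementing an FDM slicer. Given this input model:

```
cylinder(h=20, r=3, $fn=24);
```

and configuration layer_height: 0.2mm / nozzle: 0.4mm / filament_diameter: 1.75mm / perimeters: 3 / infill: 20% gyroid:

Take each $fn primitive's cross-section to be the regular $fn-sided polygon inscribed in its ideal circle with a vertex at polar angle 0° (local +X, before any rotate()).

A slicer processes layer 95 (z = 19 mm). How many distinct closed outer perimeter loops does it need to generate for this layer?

At z = 19 mm: the r=3 cylinder gives a regular 24-gon of circumradius 3 (constant along its height). The result has 1 disconnected region.

1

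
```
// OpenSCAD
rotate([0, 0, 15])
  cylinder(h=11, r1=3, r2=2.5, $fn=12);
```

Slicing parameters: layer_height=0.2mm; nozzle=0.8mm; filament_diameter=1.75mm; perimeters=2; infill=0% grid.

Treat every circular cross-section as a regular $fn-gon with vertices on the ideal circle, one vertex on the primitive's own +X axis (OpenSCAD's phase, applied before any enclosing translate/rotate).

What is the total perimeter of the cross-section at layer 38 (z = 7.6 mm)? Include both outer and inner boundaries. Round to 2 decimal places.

16.49 mm

At z = 7.6 mm: the cone contributes a regular 12-gon of circumradius 2.655 (interpolated between r1=3 and r2=2.5 at t=0.691) (perimeter = 2·12·2.655·sin(180°/12) = 16.49 mm); (whole slice rotated 15° about Z — lengths, areas and connectivity unchanged). Overall, the cross-section is a single solid region. Total boundary length (outer) = 16.49 mm.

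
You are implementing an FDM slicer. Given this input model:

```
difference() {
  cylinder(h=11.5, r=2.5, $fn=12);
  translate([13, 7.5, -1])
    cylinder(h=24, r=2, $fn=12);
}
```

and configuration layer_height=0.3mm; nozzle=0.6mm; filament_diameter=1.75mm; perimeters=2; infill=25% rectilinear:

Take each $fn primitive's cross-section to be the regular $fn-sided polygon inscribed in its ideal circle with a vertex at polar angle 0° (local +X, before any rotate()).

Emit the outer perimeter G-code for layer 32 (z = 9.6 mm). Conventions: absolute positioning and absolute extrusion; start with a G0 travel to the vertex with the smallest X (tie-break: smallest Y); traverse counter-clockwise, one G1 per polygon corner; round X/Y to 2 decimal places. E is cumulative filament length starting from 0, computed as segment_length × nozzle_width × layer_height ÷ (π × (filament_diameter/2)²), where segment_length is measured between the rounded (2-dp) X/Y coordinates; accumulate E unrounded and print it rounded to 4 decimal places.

G0 X-2.50 Y0.00 Z9.60
G1 X-2.17 Y-1.25 E0.0967
G1 X-1.25 Y-2.17 E0.1941
G1 X0.00 Y-2.50 E0.2909
G1 X1.25 Y-2.17 E0.3876
G1 X2.17 Y-1.25 E0.4850
G1 X2.50 Y0.00 E0.5817
G1 X2.17 Y1.25 E0.6785
G1 X1.25 Y2.17 E0.7758
G1 X0.00 Y2.50 E0.8726
G1 X-1.25 Y2.17 E0.9693
G1 X-2.17 Y1.25 E1.0667
G1 X-2.50 Y0.00 E1.1635

At z = 9.6 mm: the r=2.5 cylinder gives a regular 12-gon of circumradius 2.5 (constant along its height); the cylinder at (13, 7.5): section is a regular 12-gon, circumradius r=2; Taking the first minus the rest: starting from the r=2.5 cylinder, the r=2 cylinder at (13, 7.5) misses the remaining region (no effect) — 1 connected region. The outline is a single polygon with 12 vertices. Extrusion per mm of travel: 0.6 × 0.3 / (π × 0.875²) = 0.074835. Accumulating E over each segment gives final E = 1.1635.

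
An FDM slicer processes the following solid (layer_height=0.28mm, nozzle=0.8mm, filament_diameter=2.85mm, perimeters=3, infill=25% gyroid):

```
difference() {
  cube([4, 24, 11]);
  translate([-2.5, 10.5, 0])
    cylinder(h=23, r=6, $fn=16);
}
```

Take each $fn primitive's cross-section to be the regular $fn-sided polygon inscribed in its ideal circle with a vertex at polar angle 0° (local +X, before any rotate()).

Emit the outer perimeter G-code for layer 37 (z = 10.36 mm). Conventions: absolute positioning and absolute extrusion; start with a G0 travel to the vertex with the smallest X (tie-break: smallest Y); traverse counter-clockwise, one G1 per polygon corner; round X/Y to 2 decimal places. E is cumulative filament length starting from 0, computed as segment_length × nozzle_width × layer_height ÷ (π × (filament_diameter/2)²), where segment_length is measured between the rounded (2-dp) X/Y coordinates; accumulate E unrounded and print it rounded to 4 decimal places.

G0 X0.00 Y0.00 Z10.36
G1 X4.00 Y0.00 E0.1405
G1 X4.00 Y24.00 E0.9832
G1 X0.00 Y24.00 E1.1236
G1 X0.00 Y15.91 E1.4077
G1 X1.74 Y14.74 E1.4813
G1 X3.04 Y12.80 E1.5633
G1 X3.50 Y10.50 E1.6457
G1 X3.04 Y8.20 E1.7280
G1 X1.74 Y6.26 E1.8100
G1 X0.00 Y5.09 E1.8836
G1 X0.00 Y0.00 E2.0624

At z = 10.36 mm: the 4×24 cube contributes its full rectangle; the r=6 cylinder at (-2.5, 10.5) gives a regular 16-gon of circumradius 6 (constant along its height); Taking the first minus the rest: starting from the 4×24 cube, the r=6 cylinder at (-2.5, 10.5) partially overlaps it — only the 26.37 mm² overlap (of its 110.21 mm²) is removed, clipping the outline — 1 connected region. The outline is a single polygon with 11 vertices. Extrusion per mm of travel: 0.8 × 0.28 / (π × 1.425²) = 0.035113. Accumulating E over each segment gives final E = 2.0624.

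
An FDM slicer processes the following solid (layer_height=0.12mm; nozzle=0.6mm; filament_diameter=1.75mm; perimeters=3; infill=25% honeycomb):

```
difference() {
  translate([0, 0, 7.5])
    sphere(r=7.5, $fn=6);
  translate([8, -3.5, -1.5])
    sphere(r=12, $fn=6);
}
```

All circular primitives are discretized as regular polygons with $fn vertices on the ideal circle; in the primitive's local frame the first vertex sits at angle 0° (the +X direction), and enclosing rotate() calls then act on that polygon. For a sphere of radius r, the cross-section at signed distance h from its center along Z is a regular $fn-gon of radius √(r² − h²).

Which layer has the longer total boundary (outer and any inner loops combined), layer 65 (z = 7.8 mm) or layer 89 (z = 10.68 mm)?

layer 65 (z = 7.8 mm)

Layer 65 (z = 7.8): the r=7.5 sphere contributes a regular 6-gon of circumradius √(7.5²−0.3²) = 7.494 (perimeter = 2·6·7.494·sin(180°/6) = 44.96 mm); the r=12 sphere at (8, -3.5) slices to a regular 6-gon of circumradius 7.584 (√(r²−h²) with h=9.3 from center) (perimeter = 2·6·7.584·sin(180°/6) = 45.50 mm); After the difference (first − rest): starting from the r=7.5 sphere, the r=12 sphere at (8, -3.5) partially overlaps it — only the 37.74 mm² overlap (of its 149.42 mm²) is removed, clipping the outline — boundary = 44.87 mm. So its perimeter = 44.87 mm. Layer 89 (z = 10.68): the r=7.5 sphere slices to a regular 6-gon of circumradius 6.792 (√(r²−h²) with h=3.18 from center) (perimeter = 2·6·6.792·sin(180°/6) = 40.75 mm); the sphere at (8, -3.5) is not intersected at this z (|z−center|=12.180 > r=12); After the difference (first − rest): none of the subtracted shapes is present at this height, so the r=7.5 sphere is unchanged — boundary = 40.75 mm. So its perimeter = 40.75 mm. Layer 65 is larger (44.87 vs 40.75 mm).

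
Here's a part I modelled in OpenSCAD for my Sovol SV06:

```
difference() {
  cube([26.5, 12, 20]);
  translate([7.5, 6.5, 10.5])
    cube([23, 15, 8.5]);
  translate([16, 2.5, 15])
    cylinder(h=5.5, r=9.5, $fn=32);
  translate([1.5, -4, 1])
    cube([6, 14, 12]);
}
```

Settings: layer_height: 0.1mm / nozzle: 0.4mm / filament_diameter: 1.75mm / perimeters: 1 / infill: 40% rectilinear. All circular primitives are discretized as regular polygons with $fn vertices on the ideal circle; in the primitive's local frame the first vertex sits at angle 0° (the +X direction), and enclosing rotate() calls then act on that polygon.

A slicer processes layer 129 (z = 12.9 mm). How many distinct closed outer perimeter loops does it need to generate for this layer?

At z = 12.9 mm: the cube is present — its section is the full 26.5×12 rectangle; the 23×15 cube at (7.5, 6.5) contributes its full rectangle; the cylinder at (16, 2.5) is not intersected at this z (z outside [15, 20.5]); the cube at (1.5, -4) (footprint 6×14) is included at this height; Subtracting the remaining from the first: starting from the 26.5×12 cube, the 23×15 cube at (7.5, 6.5) partially overlaps it — only the 104.50 mm² overlap (of its 345.00 mm²) is removed, clipping the outline; the 6×14 cube at (1.5, -4) partially overlaps it — only the 60.00 mm² overlap (of its 84.00 mm²) is removed, clipping the outline — 2 connected regions. The result has 2 disconnected regions.

2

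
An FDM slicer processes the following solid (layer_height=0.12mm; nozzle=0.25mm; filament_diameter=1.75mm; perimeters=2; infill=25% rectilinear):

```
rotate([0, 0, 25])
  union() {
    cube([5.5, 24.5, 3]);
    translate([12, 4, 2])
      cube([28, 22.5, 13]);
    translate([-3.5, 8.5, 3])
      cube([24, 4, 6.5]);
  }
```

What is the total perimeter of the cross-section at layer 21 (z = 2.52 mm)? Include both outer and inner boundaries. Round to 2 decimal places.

161.00 mm

At z = 2.52 mm: the cube (footprint 5.5×24.5) is included at this height (perimeter 60.00 mm); the cube at (12, 4) is present — its section is the full 28×22.5 rectangle (perimeter 101.00 mm); the cube at (-3.5, 8.5) is not intersected at this z (z outside [3, 9.5]); Taking the union: the 2 present regions are separate (no shared area or edge), so areas and boundary lengths simply add and each stays a separate island — boundary = 161.00 mm; (rotated 25° about Z; rotation is an isometry so areas/perimeters/island counts are preserved). Overall, the cross-section has 2 separate islands. Total boundary length (outer) = 161.00 mm.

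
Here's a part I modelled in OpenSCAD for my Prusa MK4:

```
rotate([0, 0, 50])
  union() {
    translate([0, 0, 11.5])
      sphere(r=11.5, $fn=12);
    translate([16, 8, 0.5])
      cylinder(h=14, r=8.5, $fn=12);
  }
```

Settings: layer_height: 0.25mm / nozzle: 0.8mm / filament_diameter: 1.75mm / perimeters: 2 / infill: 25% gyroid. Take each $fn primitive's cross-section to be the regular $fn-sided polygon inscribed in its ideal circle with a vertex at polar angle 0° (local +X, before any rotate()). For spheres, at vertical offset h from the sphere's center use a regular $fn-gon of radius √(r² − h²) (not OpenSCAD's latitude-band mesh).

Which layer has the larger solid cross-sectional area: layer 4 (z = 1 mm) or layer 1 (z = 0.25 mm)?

Layer 4 (z = 1): the r=11.5 sphere contributes a regular 12-gon of circumradius √(11.5²−10.5²) = 4.690 (area = (12/2)·4.690²·sin(360°/12) = 66.00 mm²); the cylinder at (16, 8): section is a regular 12-gon, circumradius r=8.5 (area = (12/2)·8.500²·sin(360°/12) = 216.75 mm²); Taking the union: the 2 present regions are separate (no shared area or edge), so areas and boundary lengths simply add and each stays a separate island — area = 282.75 mm²; (rotated 50° about Z; rotation is an isometry so areas/perimeters/island counts are preserved). So its area = 282.75 mm². Layer 1 (z = 0.25): the r=11.5 sphere slices to a regular 12-gon of circumradius 2.385 (√(r²−h²) with h=11.25 from center) (area = (12/2)·2.385²·sin(360°/12) = 17.06 mm²); the cylinder at (16, 8) is absent (z outside [0.5, 14.5]); Combining (union): only the r=11.5 sphere is present, so the union is just that shape — area = 17.06 mm²; (rotated 50° about Z; rotation is an isometry so areas/perimeters/island counts are preserved). So its area = 17.06 mm². Layer 4 is larger (282.75 vs 17.06 mm²).

layer 4 (z = 1 mm)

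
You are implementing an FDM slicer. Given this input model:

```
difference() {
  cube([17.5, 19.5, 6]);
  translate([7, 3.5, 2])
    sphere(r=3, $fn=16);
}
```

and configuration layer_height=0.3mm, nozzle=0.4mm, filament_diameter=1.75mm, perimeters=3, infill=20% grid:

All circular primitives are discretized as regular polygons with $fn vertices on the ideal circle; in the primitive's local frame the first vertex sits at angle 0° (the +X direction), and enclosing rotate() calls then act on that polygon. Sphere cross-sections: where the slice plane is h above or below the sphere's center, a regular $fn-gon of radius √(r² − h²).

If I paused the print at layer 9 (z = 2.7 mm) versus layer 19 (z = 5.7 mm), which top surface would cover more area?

layer 19 (z = 5.7 mm)

Layer 9 (z = 2.7): the cube (footprint 17.5×19.5) is included at this height (area 341.25 mm²); the r=3 sphere at (7, 3.5) slices to a regular 16-gon of circumradius 2.917 (√(r²−h²) with h=0.7 from center) (area = (16/2)·2.917²·sin(360°/16) = 26.05 mm²); Subtracting the remaining from the first: starting from the 17.5×19.5 cube (341.25 mm²), the r=3 sphere at (7, 3.5) lies wholly inside it (removes its full 26.05 mm² and its 18.21 mm outline becomes a hole wall) — area = 315.20 mm². So its area = 315.20 mm². Layer 19 (z = 5.7): the cube (footprint 17.5×19.5) is included at this height (area 341.25 mm²); the sphere at (7, 3.5) is absent (|z−center|=3.700 > r=3); After the difference (first − rest): none of the subtracted shapes is present at this height, so the 17.5×19.5 cube is unchanged — area = 341.25 mm². So its area = 341.25 mm². Layer 19 is larger (341.25 vs 315.20 mm²).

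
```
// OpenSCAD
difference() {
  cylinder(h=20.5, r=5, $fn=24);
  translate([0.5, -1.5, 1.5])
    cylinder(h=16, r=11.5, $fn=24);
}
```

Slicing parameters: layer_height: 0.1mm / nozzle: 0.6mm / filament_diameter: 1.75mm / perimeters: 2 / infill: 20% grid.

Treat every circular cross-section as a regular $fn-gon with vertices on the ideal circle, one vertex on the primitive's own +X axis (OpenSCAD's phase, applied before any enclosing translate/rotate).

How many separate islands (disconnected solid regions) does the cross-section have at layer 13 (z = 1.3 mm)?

1

At z = 1.3 mm: the cylinder: section is a regular 24-gon, circumradius r=5; the cylinder at (0.5, -1.5) is not intersected at this z (z outside [1.5, 17.5]); After the difference (first − rest): none of the subtracted shapes is present at this height, so the r=5 cylinder is unchanged — 1 connected region. Overall, the cross-section is a single solid region. Island count = 1.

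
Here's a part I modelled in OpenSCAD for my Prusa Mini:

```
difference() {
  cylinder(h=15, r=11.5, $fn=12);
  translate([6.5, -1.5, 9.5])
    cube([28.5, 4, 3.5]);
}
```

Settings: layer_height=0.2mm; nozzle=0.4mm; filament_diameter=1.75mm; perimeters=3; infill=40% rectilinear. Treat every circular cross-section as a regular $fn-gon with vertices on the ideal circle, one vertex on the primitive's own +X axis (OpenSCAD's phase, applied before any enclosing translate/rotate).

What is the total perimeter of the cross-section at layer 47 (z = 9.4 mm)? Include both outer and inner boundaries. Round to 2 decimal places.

71.43 mm

At z = 9.4 mm: the cylinder: section is a regular 12-gon, circumradius r=11.5 (perimeter = 2·12·11.500·sin(180°/12) = 71.43 mm); the cube at (6.5, -1.5) does not reach this height (z outside [9.5, 13]); After the difference (first − rest): none of the subtracted shapes is present at this height, so the r=11.5 cylinder is unchanged — boundary = 71.43 mm. Overall, the cross-section is a single solid region. Total boundary length (outer) = 71.43 mm.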